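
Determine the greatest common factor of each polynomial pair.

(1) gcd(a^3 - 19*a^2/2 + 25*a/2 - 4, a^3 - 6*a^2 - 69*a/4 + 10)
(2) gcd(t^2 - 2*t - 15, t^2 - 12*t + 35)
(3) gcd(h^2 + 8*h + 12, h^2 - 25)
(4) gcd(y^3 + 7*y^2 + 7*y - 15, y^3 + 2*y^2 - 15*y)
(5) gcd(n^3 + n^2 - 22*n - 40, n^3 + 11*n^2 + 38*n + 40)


(1) = a^2 - 17*a/2 + 4
(2) = t - 5
(3) = 1
(4) = gcd((y - 1)*(y + 3)*(y + 5), y*(y - 3)*(y + 5)) = y + 5
(5) = n^2 + 6*n + 8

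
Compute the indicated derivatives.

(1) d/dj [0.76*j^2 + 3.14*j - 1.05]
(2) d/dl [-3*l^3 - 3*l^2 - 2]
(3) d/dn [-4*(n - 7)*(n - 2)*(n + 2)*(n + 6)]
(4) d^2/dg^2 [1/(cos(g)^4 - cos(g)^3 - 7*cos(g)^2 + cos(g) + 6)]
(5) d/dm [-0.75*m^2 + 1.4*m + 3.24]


(1) = 1.52*j + 3.14
(2) = 3*l*(-3*l - 2)
(3) = -16*n^3 + 12*n^2 + 368*n - 16
(4) = -(2*(4*cos(g)^3 - 3*cos(g)^2 - 14*cos(g) + 1)^2*sin(g)^2 - (-16*(cos(2*g) - 1)^2 - cos(g) + 16*cos(2*g) + 9*cos(3*g) + 24)*(cos(g)^4 - cos(g)^3 - 7*cos(g)^2 + cos(g) + 6)/4)/((cos(g) - 3)^3*(cos(g) + 2)^3*sin(g)^6)
(5) = 1.4 - 1.5*m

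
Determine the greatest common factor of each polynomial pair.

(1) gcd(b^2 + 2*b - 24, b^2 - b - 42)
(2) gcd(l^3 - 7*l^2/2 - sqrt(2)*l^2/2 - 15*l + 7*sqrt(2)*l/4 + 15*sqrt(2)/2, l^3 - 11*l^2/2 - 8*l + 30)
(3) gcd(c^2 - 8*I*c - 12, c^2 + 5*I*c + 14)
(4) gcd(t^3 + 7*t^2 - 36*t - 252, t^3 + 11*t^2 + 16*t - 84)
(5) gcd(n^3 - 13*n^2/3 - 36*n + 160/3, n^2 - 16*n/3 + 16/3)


(1) = gcd((b - 4)*(b + 6), (b - 7)*(b + 6)) = b + 6
(2) = gcd((l - 6)*(l + 5/2)*(l - sqrt(2)/2), (l - 6)*(l - 2)*(l + 5/2)) = l^2 - 7*l/2 - 15
(3) = c - 2*I
(4) = gcd((t - 6)*(t + 6)*(t + 7), (t - 2)*(t + 6)*(t + 7)) = t^2 + 13*t + 42
(5) = gcd((n - 8)*(n - 4/3)*(n + 5), (n - 4)*(n - 4/3)) = n - 4/3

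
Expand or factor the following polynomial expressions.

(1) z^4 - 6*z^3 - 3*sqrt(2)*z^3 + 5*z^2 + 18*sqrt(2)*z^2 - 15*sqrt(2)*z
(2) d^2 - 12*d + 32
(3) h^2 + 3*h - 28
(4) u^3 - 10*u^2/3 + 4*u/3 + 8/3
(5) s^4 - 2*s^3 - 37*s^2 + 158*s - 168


(1) = z*(z - 5)*(z - 1)*(z - 3*sqrt(2))
(2) = (d - 8)*(d - 4)
(3) = (h - 4)*(h + 7)
(4) = (u - 2)^2*(u + 2/3)
(5) = (s - 4)*(s - 3)*(s - 2)*(s + 7)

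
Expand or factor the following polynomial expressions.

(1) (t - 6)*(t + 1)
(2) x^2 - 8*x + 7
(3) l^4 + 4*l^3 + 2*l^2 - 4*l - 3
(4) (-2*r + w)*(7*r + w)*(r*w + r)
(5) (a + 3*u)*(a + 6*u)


(1) = t^2 - 5*t - 6
(2) = (x - 7)*(x - 1)
(3) = (l - 1)*(l + 1)^2*(l + 3)
(4) = -14*r^3*w - 14*r^3 + 5*r^2*w^2 + 5*r^2*w + r*w^3 + r*w^2
(5) = a^2 + 9*a*u + 18*u^2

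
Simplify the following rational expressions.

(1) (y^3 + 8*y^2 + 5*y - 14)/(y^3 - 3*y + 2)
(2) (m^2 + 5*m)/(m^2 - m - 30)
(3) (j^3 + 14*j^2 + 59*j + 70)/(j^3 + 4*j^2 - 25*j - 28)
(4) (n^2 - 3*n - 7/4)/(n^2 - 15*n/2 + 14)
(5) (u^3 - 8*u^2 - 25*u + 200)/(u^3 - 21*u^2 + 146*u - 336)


(1) = (y + 7)/(y - 1)
(2) = m/(m - 6)
(3) = (j^2 + 7*j + 10)/(j^2 - 3*j - 4)
(4) = (2*n + 1)/(2*n - 8)
(5) = (u^2 - 25)/(u^2 - 13*u + 42)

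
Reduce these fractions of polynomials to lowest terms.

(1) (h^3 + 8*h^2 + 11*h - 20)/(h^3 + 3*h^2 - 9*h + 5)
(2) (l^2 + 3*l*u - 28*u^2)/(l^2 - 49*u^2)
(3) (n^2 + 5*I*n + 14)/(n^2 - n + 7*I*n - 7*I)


(1) = (h + 4)/(h - 1)
(2) = (-l + 4*u)/(-l + 7*u)
(3) = (n - 2*I)/(n - 1)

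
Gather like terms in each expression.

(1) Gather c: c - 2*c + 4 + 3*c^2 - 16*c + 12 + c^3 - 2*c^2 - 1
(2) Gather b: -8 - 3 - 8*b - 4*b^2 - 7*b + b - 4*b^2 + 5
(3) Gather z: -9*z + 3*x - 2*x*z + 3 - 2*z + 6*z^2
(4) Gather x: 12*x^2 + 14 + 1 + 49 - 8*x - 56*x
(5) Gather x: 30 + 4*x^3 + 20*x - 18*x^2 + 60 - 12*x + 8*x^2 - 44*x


(1) = c^3 + c^2 - 17*c + 15
(2) = -8*b^2 - 14*b - 6
(3) = 3*x + 6*z^2 + z*(-2*x - 11) + 3
(4) = 12*x^2 - 64*x + 64
(5) = 4*x^3 - 10*x^2 - 36*x + 90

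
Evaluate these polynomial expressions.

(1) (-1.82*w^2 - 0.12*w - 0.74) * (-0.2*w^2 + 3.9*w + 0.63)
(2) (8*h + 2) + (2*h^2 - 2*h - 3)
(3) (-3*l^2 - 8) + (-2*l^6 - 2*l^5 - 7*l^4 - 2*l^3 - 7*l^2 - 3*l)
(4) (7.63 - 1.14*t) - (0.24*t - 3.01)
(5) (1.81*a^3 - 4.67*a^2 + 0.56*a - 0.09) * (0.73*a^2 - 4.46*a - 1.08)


(1) = 0.364*w^4 - 7.074*w^3 - 1.4666*w^2 - 2.9616*w - 0.4662
(2) = 2*h^2 + 6*h - 1
(3) = -2*l^6 - 2*l^5 - 7*l^4 - 2*l^3 - 10*l^2 - 3*l - 8
(4) = 10.64 - 1.38*t
(5) = 1.3213*a^5 - 11.4817*a^4 + 19.2822*a^3 + 2.4803*a^2 - 0.2034*a + 0.0972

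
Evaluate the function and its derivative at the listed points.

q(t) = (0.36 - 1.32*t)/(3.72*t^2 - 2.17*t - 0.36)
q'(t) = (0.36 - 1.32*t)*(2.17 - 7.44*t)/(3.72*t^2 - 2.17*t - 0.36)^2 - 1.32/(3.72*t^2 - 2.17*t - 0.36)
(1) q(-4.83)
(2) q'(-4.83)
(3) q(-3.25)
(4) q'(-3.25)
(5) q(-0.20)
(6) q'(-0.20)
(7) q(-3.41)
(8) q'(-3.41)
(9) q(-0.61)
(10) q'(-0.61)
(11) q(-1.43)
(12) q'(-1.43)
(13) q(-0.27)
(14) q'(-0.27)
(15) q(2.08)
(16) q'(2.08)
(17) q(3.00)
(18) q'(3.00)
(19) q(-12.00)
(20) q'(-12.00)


(1) = 0.07
(2) = 0.01
(3) = 0.10
(4) = 0.03
(5) = 2.80
(6) = 40.06
(7) = 0.10
(8) = 0.03
(9) = 0.50
(10) = 0.86
(11) = 0.22
(12) = 0.14
(13) = 1.44
(14) = 9.46
(15) = -0.21
(16) = 0.13
(17) = -0.14
(18) = 0.05
(19) = 0.03
(20) = 0.00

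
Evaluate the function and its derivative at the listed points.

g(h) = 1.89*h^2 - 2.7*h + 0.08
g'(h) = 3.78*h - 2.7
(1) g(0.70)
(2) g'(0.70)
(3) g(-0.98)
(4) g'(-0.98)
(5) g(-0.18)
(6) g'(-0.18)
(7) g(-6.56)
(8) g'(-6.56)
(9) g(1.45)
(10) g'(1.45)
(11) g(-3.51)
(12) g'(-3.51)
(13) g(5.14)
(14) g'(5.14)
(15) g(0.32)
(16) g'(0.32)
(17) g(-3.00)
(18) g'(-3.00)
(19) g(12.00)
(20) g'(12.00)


(1) = -0.88
(2) = -0.05
(3) = 4.54
(4) = -6.40
(5) = 0.63
(6) = -3.38
(7) = 99.13
(8) = -27.50
(9) = 0.14
(10) = 2.78
(11) = 32.84
(12) = -15.97
(13) = 36.14
(14) = 16.73
(15) = -0.59
(16) = -1.49
(17) = 25.19
(18) = -14.04
(19) = 239.84
(20) = 42.66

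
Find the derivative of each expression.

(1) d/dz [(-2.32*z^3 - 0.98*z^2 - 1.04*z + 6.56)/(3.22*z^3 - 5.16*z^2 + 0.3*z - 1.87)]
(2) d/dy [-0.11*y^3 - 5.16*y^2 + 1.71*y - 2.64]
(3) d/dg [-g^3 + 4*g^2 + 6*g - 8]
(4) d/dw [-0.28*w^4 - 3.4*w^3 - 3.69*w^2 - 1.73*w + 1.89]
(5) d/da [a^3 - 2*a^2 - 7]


(1) = (15.1268*z^4 + 5.3056*z^3 - 56.0148*z^2 + 71.3644*z - 0.0232)/(10.3684*z^6 - 33.2304*z^5 + 28.5576*z^4 - 15.1388*z^3 + 19.3884*z^2 - 1.122*z + 3.4969)
(2) = -0.33*y^2 - 10.32*y + 1.71
(3) = -3*g^2 + 8*g + 6
(4) = -1.12*w^3 - 10.2*w^2 - 7.38*w - 1.73
(5) = a*(3*a - 4)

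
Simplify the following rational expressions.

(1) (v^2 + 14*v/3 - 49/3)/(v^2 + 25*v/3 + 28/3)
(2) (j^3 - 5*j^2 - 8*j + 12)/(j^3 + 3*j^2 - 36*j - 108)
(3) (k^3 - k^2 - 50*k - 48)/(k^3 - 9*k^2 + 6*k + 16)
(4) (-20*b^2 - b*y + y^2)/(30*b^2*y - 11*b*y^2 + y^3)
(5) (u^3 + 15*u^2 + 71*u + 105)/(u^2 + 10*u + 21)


(1) = (3*v - 7)/(3*v + 4)
(2) = (j^2 + j - 2)/(j^2 + 9*j + 18)
(3) = (k + 6)/(k - 2)
(4) = (4*b + y)/(-6*b*y + y^2)
(5) = u + 5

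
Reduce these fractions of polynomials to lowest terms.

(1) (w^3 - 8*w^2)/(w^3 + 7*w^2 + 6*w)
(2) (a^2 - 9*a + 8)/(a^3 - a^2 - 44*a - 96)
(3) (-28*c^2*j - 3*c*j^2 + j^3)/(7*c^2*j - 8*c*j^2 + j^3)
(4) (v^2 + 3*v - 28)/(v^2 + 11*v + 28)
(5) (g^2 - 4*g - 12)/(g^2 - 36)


(1) = (w^2 - 8*w)/(w^2 + 7*w + 6)
(2) = (a - 1)/(a^2 + 7*a + 12)
(3) = (-4*c - j)/(c - j)
(4) = (v - 4)/(v + 4)
(5) = (g + 2)/(g + 6)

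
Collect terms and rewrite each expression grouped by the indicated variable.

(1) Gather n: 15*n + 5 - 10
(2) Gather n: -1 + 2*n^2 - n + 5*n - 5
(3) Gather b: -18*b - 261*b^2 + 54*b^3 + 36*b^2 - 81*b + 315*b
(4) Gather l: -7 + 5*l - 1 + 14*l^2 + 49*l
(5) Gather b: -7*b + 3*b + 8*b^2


(1) = 15*n - 5
(2) = 2*n^2 + 4*n - 6
(3) = 54*b^3 - 225*b^2 + 216*b
(4) = 14*l^2 + 54*l - 8
(5) = 8*b^2 - 4*b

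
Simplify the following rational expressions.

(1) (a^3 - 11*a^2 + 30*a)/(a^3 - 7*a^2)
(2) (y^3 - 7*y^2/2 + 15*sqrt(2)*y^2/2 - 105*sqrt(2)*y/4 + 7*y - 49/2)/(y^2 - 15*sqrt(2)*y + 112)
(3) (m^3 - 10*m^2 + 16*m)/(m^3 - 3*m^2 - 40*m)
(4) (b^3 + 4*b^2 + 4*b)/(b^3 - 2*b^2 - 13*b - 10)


(1) = (a^2 - 11*a + 30)/(a^2 - 7*a)
(2) = (4*y^3 + y^2*(-14 + 30*sqrt(2)) + y*(28 - 105*sqrt(2)) - 98)/(4*y^2 - 60*sqrt(2)*y + 448)
(3) = (m - 2)/(m + 5)
(4) = (b^2 + 2*b)/(b^2 - 4*b - 5)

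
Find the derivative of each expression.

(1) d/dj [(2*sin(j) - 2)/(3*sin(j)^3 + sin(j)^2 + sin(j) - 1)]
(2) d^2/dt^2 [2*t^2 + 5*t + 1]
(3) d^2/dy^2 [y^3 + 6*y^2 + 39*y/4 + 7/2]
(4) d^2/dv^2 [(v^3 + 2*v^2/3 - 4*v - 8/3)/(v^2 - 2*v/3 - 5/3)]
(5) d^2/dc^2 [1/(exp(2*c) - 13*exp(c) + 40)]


(1) = 4*(-3*sin(j)^2 + 4*sin(j) + 1)*sin(j)*cos(j)/(3*sin(j)^3 + sin(j)^2 + sin(j) - 1)^2
(2) = 4
(3) = 6*y + 12
(4) = 6*(-13*v^3 - 12*v^2 - 57*v + 6)/(27*v^6 - 54*v^5 - 99*v^4 + 172*v^3 + 165*v^2 - 150*v - 125)
(5) = ((13 - 4*exp(c))*(exp(2*c) - 13*exp(c) + 40) + 2*(2*exp(c) - 13)^2*exp(c))*exp(c)/(exp(2*c) - 13*exp(c) + 40)^3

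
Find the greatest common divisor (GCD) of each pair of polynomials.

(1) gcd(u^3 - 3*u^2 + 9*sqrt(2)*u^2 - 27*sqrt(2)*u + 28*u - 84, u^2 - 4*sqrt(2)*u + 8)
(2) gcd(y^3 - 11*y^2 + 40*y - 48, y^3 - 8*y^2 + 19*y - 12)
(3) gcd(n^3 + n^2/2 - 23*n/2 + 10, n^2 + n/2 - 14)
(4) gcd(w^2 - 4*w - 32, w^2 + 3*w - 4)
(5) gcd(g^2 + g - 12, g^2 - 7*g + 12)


(1) = 1
(2) = y^2 - 7*y + 12
(3) = n + 4
(4) = w + 4
(5) = gcd((g - 3)*(g + 4), (g - 4)*(g - 3)) = g - 3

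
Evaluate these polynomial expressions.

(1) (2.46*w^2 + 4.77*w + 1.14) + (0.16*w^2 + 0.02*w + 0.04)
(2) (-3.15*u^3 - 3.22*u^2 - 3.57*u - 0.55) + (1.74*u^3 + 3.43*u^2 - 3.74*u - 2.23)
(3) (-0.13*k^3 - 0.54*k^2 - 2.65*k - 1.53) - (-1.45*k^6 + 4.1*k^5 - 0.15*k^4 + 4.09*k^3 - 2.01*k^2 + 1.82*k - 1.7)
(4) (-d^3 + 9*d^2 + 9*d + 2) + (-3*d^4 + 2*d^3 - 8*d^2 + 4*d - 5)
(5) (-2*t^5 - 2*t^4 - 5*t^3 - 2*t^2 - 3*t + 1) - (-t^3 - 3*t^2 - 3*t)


(1) = 2.62*w^2 + 4.79*w + 1.18
(2) = -1.41*u^3 + 0.21*u^2 - 7.31*u - 2.78
(3) = 1.45*k^6 - 4.1*k^5 + 0.15*k^4 - 4.22*k^3 + 1.47*k^2 - 4.47*k + 0.17
(4) = -3*d^4 + d^3 + d^2 + 13*d - 3
(5) = -2*t^5 - 2*t^4 - 4*t^3 + t^2 + 1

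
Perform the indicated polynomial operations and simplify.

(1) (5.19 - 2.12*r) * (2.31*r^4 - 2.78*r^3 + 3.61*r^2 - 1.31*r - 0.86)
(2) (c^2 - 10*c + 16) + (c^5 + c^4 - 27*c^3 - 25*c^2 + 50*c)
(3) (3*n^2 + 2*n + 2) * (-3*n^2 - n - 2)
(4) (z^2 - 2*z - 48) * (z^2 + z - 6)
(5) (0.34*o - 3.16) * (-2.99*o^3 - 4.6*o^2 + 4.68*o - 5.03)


(1) = -4.8972*r^5 + 17.8825*r^4 - 22.0814*r^3 + 21.5131*r^2 - 4.9757*r - 4.4634
(2) = c^5 + c^4 - 27*c^3 - 24*c^2 + 40*c + 16
(3) = -9*n^4 - 9*n^3 - 14*n^2 - 6*n - 4
(4) = z^4 - z^3 - 56*z^2 - 36*z + 288
(5) = -1.0166*o^4 + 7.8844*o^3 + 16.1272*o^2 - 16.499*o + 15.8948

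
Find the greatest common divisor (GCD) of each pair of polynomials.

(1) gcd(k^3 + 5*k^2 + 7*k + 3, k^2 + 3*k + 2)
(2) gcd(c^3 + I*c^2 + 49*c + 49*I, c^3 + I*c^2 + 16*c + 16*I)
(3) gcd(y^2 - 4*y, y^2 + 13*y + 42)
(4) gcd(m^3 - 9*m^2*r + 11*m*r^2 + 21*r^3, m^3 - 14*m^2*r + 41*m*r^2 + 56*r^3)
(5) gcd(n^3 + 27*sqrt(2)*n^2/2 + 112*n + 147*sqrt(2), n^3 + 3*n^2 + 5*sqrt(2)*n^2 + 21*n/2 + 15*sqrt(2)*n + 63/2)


(1) = gcd((k + 1)^2*(k + 3), (k + 1)*(k + 2)) = k + 1
(2) = gcd((c - 7*I)*(c + I)*(c + 7*I), (c - 4*I)*(c + I)*(c + 4*I)) = c + I
(3) = gcd(y*(y - 4), (y + 6)*(y + 7)) = 1
(4) = gcd((m - 7*r)*(m - 3*r)*(m + r), (m - 8*r)*(m - 7*r)*(m + r)) = -m^2 + 6*m*r + 7*r^2
(5) = n + 7*sqrt(2)/2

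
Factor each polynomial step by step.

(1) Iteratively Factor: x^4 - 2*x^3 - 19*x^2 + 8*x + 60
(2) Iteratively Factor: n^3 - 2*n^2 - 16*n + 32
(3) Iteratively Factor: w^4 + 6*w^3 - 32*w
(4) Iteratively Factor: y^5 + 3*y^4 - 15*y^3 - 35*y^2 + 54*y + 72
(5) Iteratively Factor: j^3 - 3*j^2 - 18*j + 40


(1) = (x - 2)*(x^3 - 19*x - 30) = (x - 2)*(x + 3)*(x^2 - 3*x - 10) = (x - 2)*(x + 2)*(x + 3)*(x - 5)
(2) = (n + 4)*(n^2 - 6*n + 8) = (n - 2)*(n + 4)*(n - 4)
(3) = (w - 2)*(w^3 + 8*w^2 + 16*w) = (w - 2)*(w + 4)*(w^2 + 4*w) = (w - 2)*(w + 4)^2*(w)
(4) = (y + 4)*(y^4 - y^3 - 11*y^2 + 9*y + 18) = (y - 3)*(y + 4)*(y^3 + 2*y^2 - 5*y - 6) = (y - 3)*(y + 1)*(y + 4)*(y^2 + y - 6) = (y - 3)*(y + 1)*(y + 3)*(y + 4)*(y - 2)
(5) = (j + 4)*(j^2 - 7*j + 10) = (j - 2)*(j + 4)*(j - 5)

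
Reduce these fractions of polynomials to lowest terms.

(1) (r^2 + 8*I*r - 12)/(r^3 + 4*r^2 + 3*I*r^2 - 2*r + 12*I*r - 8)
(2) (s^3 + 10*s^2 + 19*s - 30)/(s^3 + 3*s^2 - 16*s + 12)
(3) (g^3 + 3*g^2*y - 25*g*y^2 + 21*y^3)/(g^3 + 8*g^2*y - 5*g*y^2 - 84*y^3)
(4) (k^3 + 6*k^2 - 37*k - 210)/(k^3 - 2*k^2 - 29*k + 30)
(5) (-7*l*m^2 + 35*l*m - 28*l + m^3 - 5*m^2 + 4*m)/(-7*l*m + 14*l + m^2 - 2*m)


(1) = (r + 6*I)/(r^2 + r*(4 + I) + 4*I)
(2) = (s + 5)/(s - 2)
(3) = (g - y)/(g + 4*y)
(4) = (k + 7)/(k - 1)
(5) = (m^2 - 5*m + 4)/(m - 2)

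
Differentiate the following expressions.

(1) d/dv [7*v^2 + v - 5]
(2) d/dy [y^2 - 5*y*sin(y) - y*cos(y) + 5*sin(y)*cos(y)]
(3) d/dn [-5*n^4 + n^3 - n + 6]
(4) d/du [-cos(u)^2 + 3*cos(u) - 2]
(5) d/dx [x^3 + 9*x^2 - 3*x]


(1) = 14*v + 1
(2) = y*sin(y) - 5*y*cos(y) + 2*y - 5*sin(y) - cos(y) + 5*cos(2*y)
(3) = -20*n^3 + 3*n^2 - 1
(4) = (2*cos(u) - 3)*sin(u)
(5) = 3*x^2 + 18*x - 3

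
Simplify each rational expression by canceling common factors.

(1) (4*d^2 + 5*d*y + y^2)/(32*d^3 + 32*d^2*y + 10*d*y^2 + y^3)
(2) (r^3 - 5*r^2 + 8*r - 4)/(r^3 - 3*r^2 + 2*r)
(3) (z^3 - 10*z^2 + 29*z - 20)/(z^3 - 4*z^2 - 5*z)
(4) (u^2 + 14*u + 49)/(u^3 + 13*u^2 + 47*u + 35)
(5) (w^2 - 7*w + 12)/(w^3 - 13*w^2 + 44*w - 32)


(1) = (d + y)/(8*d^2 + 6*d*y + y^2)
(2) = (r - 2)/r
(3) = (z^2 - 5*z + 4)/(z^2 + z)
(4) = (u + 7)/(u^2 + 6*u + 5)
(5) = (w - 3)/(w^2 - 9*w + 8)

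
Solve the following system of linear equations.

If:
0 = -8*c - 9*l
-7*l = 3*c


Then:
c = 0
l = 0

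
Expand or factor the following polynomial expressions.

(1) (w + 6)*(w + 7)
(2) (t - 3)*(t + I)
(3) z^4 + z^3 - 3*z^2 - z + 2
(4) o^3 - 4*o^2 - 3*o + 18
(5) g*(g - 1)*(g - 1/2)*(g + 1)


(1) = w^2 + 13*w + 42
(2) = t^2 - 3*t + I*t - 3*I
(3) = (z - 1)^2*(z + 1)*(z + 2)
(4) = (o - 3)^2*(o + 2)
(5) = g^4 - g^3/2 - g^2 + g/2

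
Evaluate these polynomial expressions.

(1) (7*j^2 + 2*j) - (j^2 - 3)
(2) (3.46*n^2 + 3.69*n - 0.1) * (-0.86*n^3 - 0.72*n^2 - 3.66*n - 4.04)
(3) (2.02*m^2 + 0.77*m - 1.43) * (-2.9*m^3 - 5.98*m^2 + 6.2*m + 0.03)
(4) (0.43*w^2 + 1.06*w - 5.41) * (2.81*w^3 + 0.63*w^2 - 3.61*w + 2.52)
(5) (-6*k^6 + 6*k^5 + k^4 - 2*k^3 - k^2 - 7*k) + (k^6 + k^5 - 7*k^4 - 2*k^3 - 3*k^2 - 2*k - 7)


(1) = 6*j^2 + 2*j + 3
(2) = -2.9756*n^5 - 5.6646*n^4 - 15.2344*n^3 - 27.4118*n^2 - 14.5416*n + 0.404
(3) = -5.858*m^5 - 14.3126*m^4 + 12.0664*m^3 + 13.386*m^2 - 8.8429*m - 0.0429
(4) = 1.2083*w^5 + 3.2495*w^4 - 16.0866*w^3 - 6.1513*w^2 + 22.2013*w - 13.6332
(5) = -5*k^6 + 7*k^5 - 6*k^4 - 4*k^3 - 4*k^2 - 9*k - 7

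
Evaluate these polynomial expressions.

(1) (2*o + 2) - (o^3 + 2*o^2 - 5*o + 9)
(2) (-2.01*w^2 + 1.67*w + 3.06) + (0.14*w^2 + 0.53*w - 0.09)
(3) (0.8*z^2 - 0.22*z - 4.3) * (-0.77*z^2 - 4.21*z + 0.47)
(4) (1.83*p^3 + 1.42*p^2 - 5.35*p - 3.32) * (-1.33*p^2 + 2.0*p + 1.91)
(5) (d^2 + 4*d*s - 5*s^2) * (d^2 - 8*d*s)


(1) = -o^3 - 2*o^2 + 7*o - 7
(2) = -1.87*w^2 + 2.2*w + 2.97
(3) = -0.616*z^4 - 3.1986*z^3 + 4.6132*z^2 + 17.9996*z - 2.021
(4) = -2.4339*p^5 + 1.7714*p^4 + 13.4508*p^3 - 3.5722*p^2 - 16.8585*p - 6.3412
(5) = d^4 - 4*d^3*s - 37*d^2*s^2 + 40*d*s^3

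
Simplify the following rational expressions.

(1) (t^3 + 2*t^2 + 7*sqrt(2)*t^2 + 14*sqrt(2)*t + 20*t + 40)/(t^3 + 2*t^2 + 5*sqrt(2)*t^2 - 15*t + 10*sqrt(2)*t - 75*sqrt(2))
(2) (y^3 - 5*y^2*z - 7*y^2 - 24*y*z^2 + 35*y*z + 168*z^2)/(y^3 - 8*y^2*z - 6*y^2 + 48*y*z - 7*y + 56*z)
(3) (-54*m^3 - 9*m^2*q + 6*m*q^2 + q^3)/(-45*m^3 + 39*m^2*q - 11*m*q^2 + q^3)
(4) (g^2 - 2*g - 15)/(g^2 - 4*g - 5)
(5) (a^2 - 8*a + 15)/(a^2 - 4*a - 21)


(1) = (t^2 + t*(2 + 2*sqrt(2)) + 4*sqrt(2))/(t^2 + 2*t - 15)
(2) = (y + 3*z)/(y + 1)
(3) = (18*m^2 + 9*m*q + q^2)/(15*m^2 - 8*m*q + q^2)
(4) = (g + 3)/(g + 1)
(5) = (a^2 - 8*a + 15)/(a^2 - 4*a - 21)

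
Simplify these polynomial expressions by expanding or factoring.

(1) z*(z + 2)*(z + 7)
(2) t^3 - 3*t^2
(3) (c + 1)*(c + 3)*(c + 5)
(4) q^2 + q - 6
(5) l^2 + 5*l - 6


(1) = z^3 + 9*z^2 + 14*z
(2) = t^2*(t - 3)
(3) = c^3 + 9*c^2 + 23*c + 15
(4) = (q - 2)*(q + 3)
(5) = (l - 1)*(l + 6)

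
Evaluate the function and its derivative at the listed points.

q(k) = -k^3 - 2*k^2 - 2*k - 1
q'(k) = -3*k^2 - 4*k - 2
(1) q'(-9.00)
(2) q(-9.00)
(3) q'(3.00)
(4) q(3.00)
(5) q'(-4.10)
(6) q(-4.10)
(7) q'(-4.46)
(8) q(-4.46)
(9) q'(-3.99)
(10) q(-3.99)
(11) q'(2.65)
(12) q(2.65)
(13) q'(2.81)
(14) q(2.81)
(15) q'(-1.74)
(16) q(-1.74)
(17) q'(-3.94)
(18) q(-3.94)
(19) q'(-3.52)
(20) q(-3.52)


(1) = -209.00
(2) = 584.00
(3) = -41.00
(4) = -52.00
(5) = -36.03
(6) = 42.50
(7) = -43.83
(8) = 56.85
(9) = -33.80
(10) = 38.66
(11) = -33.67
(12) = -38.95
(13) = -36.93
(14) = -44.60
(15) = -4.12
(16) = 1.69
(17) = -32.81
(18) = 37.00
(19) = -25.09
(20) = 24.87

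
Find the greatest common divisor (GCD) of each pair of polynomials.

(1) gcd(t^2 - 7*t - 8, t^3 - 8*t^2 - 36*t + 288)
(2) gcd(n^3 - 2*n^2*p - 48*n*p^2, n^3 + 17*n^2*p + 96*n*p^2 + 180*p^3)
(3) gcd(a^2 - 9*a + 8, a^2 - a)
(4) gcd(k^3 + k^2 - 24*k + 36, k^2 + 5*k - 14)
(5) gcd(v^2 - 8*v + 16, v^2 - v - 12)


(1) = t - 8
(2) = n + 6*p
(3) = a - 1
(4) = k - 2
(5) = v - 4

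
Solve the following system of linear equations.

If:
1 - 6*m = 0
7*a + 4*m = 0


Then:
a = -2/21
m = 1/6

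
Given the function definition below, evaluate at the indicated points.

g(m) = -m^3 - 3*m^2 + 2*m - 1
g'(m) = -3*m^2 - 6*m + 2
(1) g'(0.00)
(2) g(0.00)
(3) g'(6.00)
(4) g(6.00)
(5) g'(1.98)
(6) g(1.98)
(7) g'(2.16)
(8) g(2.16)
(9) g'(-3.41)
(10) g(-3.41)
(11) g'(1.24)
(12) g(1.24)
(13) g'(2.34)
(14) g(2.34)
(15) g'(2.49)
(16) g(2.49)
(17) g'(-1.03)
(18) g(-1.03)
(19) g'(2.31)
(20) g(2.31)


(1) = 2.00
(2) = -1.00
(3) = -142.00
(4) = -313.00
(5) = -21.64
(6) = -16.56
(7) = -24.96
(8) = -20.75
(9) = -12.42
(10) = -3.05
(11) = -10.05
(12) = -5.04
(13) = -28.47
(14) = -25.56
(15) = -31.54
(16) = -30.06
(17) = 5.00
(18) = -5.15
(19) = -27.87
(20) = -24.71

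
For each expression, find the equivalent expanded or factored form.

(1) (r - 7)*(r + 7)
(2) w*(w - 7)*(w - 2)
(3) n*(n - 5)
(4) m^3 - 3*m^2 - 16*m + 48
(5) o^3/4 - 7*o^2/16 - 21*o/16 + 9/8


(1) = r^2 - 49
(2) = w^3 - 9*w^2 + 14*w
(3) = n^2 - 5*n
(4) = (m - 4)*(m - 3)*(m + 4)
(5) = (o/4 + 1/2)*(o - 3)*(o - 3/4)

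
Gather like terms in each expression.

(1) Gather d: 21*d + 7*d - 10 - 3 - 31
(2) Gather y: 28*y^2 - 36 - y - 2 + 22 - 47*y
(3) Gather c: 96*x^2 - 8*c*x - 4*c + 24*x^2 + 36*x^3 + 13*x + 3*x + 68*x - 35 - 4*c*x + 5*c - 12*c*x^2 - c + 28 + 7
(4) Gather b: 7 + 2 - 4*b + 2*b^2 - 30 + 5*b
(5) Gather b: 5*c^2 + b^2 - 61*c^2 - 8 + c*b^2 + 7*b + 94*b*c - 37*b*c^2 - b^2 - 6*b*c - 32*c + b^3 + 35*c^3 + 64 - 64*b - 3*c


(1) = 28*d - 44
(2) = 28*y^2 - 48*y - 16
(3) = c*(-12*x^2 - 12*x) + 36*x^3 + 120*x^2 + 84*x
(4) = 2*b^2 + b - 21
(5) = b^3 + b^2*c + b*(-37*c^2 + 88*c - 57) + 35*c^3 - 56*c^2 - 35*c + 56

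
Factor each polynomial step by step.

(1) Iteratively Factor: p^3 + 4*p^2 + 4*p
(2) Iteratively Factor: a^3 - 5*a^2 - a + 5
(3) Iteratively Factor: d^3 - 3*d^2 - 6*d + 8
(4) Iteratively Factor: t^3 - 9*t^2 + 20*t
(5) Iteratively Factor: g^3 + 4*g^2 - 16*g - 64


(1) = (p + 2)*(p^2 + 2*p) = (p + 2)^2*(p)
(2) = (a - 1)*(a^2 - 4*a - 5) = (a - 5)*(a - 1)*(a + 1)
(3) = (d - 1)*(d^2 - 2*d - 8) = (d - 4)*(d - 1)*(d + 2)
(4) = (t - 4)*(t^2 - 5*t) = t*(t - 4)*(t - 5)
(5) = (g - 4)*(g^2 + 8*g + 16) = (g - 4)*(g + 4)*(g + 4)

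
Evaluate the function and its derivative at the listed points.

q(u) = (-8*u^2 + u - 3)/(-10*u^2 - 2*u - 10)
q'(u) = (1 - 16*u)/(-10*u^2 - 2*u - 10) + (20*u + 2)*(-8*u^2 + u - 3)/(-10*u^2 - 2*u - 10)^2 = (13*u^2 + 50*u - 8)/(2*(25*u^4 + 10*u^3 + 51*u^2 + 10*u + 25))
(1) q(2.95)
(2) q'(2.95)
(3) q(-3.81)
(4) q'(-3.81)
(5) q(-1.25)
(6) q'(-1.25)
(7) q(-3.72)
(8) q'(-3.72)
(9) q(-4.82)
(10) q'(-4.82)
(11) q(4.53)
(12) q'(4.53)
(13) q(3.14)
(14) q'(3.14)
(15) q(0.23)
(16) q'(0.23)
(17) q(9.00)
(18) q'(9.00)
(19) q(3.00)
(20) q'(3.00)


(1) = 0.68
(2) = 0.05
(3) = 0.83
(4) = -0.00
(5) = 0.72
(6) = -0.19
(7) = 0.83
(8) = -0.00
(9) = 0.83
(10) = 0.00
(11) = 0.73
(12) = 0.02
(13) = 0.69
(14) = 0.04
(15) = 0.29
(16) = 0.07
(17) = 0.77
(18) = 0.00
(19) = 0.68
(20) = 0.05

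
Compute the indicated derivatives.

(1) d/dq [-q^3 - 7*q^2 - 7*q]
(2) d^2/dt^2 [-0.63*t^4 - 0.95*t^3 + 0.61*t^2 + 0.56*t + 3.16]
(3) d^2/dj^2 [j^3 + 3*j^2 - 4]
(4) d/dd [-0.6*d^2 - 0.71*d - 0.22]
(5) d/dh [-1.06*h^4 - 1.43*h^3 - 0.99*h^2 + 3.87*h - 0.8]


(1) = -3*q^2 - 14*q - 7
(2) = -7.56*t^2 - 5.7*t + 1.22
(3) = 6*j + 6
(4) = -1.2*d - 0.71
(5) = -4.24*h^3 - 4.29*h^2 - 1.98*h + 3.87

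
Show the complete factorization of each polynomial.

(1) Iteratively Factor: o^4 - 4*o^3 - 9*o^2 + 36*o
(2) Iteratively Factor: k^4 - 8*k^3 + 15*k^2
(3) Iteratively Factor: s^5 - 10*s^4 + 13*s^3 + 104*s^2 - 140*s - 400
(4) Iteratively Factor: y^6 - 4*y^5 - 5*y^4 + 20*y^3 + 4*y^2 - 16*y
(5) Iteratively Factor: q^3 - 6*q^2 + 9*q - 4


(1) = (o - 3)*(o^3 - o^2 - 12*o) = (o - 3)*(o + 3)*(o^2 - 4*o) = o*(o - 3)*(o + 3)*(o - 4)
(2) = (k - 3)*(k^3 - 5*k^2) = k*(k - 3)*(k^2 - 5*k) = k*(k - 5)*(k - 3)*(k)
(3) = (s + 2)*(s^4 - 12*s^3 + 37*s^2 + 30*s - 200) = (s - 4)*(s + 2)*(s^3 - 8*s^2 + 5*s + 50) = (s - 5)*(s - 4)*(s + 2)*(s^2 - 3*s - 10) = (s - 5)*(s - 4)*(s + 2)^2*(s - 5)
(4) = (y + 1)*(y^5 - 5*y^4 + 20*y^2 - 16*y) = y*(y + 1)*(y^4 - 5*y^3 + 20*y - 16) = y*(y - 2)*(y + 1)*(y^3 - 3*y^2 - 6*y + 8) = y*(y - 2)*(y - 1)*(y + 1)*(y^2 - 2*y - 8) = y*(y - 2)*(y - 1)*(y + 1)*(y + 2)*(y - 4)
(5) = (q - 1)*(q^2 - 5*q + 4) = (q - 4)*(q - 1)*(q - 1)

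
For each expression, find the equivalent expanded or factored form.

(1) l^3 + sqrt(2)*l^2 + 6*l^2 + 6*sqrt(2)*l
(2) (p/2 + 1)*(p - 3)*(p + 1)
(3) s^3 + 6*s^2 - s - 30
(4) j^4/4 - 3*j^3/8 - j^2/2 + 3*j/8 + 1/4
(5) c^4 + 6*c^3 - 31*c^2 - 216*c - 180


(1) = l*(l + 6)*(l + sqrt(2))
(2) = p^3/2 - 7*p/2 - 3
(3) = (s - 2)*(s + 3)*(s + 5)
(4) = (j/2 + 1/4)*(j/2 + 1/2)*(j - 2)*(j - 1)
(5) = (c - 6)*(c + 1)*(c + 5)*(c + 6)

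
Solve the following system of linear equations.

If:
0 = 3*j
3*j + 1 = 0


Then:
No Solution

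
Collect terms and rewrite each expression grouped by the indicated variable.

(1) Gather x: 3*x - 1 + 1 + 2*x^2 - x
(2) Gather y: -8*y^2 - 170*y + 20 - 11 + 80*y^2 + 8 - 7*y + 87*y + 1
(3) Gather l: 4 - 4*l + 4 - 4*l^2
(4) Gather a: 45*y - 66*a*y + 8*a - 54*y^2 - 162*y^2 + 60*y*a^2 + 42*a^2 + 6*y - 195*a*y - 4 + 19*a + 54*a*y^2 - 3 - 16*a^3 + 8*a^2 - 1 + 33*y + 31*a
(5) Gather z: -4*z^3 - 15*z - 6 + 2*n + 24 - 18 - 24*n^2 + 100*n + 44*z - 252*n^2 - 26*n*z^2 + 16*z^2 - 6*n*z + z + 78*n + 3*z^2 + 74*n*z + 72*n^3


(1) = 2*x^2 + 2*x
(2) = 72*y^2 - 90*y + 18
(3) = -4*l^2 - 4*l + 8
(4) = -16*a^3 + a^2*(60*y + 50) + a*(54*y^2 - 261*y + 58) - 216*y^2 + 84*y - 8
(5) = 72*n^3 - 276*n^2 + 180*n - 4*z^3 + z^2*(19 - 26*n) + z*(68*n + 30)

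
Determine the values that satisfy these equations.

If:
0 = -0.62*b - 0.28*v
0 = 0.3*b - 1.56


Then:
b = 5.20
v = -11.51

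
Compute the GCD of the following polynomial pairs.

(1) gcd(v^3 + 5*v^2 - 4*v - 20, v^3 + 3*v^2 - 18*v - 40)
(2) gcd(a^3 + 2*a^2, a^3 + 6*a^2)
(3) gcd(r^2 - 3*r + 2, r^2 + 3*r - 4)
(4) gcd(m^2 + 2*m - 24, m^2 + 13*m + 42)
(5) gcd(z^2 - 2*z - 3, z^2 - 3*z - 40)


(1) = v^2 + 7*v + 10
(2) = a^2
(3) = gcd((r - 2)*(r - 1), (r - 1)*(r + 4)) = r - 1
(4) = m + 6
(5) = gcd((z - 3)*(z + 1), (z - 8)*(z + 5)) = 1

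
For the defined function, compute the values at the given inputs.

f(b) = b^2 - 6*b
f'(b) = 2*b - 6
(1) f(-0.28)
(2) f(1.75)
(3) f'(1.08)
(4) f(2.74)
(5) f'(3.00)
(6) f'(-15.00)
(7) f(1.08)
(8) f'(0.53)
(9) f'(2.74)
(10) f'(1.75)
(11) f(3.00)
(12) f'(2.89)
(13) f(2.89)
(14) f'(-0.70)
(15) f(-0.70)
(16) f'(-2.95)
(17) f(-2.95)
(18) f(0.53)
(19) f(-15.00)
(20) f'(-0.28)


(1) = 1.76
(2) = -7.44
(3) = -3.84
(4) = -8.93
(5) = 0.00
(6) = -36.00
(7) = -5.31
(8) = -4.94
(9) = -0.52
(10) = -2.50
(11) = -9.00
(12) = -0.22
(13) = -8.99
(14) = -7.40
(15) = 4.69
(16) = -11.90
(17) = 26.40
(18) = -2.90
(19) = 315.00
(20) = -6.56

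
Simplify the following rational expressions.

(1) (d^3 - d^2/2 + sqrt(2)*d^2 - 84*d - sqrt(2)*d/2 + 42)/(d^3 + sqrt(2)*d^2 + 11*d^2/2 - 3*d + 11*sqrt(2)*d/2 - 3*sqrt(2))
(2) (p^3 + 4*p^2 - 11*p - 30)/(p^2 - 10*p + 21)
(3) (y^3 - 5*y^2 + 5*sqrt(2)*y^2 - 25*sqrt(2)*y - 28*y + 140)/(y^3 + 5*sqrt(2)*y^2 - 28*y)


(1) = (4*d^2 + 4*sqrt(2)*d - 336)/(4*d^2 + d*(4*sqrt(2) + 24) + 24*sqrt(2))
(2) = (p^2 + 7*p + 10)/(p - 7)
(3) = (y - 5)/y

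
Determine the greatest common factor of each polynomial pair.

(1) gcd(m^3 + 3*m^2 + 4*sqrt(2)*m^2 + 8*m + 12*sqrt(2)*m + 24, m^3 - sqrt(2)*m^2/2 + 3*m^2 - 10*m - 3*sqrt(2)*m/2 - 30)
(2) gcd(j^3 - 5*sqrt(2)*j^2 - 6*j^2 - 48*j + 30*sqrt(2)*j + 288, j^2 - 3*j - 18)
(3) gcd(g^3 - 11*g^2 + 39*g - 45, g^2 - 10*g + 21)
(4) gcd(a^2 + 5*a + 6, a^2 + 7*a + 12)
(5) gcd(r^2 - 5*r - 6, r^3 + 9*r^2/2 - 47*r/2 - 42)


(1) = gcd((m + 3)*(m + 2*sqrt(2))^2, (m + 3)*(m - 5*sqrt(2)/2)*(m + 2*sqrt(2))) = m^2 + m*(2*sqrt(2) + 3) + 6*sqrt(2)
(2) = gcd((j - 6)*(j - 8*sqrt(2))*(j + 3*sqrt(2)), (j - 6)*(j + 3)) = j - 6
(3) = gcd((g - 5)*(g - 3)^2, (g - 7)*(g - 3)) = g - 3
(4) = a + 3
(5) = gcd((r - 6)*(r + 1), (r - 4)*(r + 3/2)*(r + 7)) = 1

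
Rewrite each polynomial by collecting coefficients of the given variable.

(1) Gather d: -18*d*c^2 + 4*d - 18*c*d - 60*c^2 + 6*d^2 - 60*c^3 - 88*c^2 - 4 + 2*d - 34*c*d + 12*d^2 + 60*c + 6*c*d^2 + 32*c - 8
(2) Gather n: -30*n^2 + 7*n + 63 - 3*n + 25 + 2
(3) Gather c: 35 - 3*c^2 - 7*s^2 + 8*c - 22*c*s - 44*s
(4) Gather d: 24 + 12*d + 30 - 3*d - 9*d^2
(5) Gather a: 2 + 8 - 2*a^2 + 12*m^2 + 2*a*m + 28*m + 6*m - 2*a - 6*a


(1) = -60*c^3 - 148*c^2 + 92*c + d^2*(6*c + 18) + d*(-18*c^2 - 52*c + 6) - 12
(2) = -30*n^2 + 4*n + 90
(3) = -3*c^2 + c*(8 - 22*s) - 7*s^2 - 44*s + 35
(4) = -9*d^2 + 9*d + 54
(5) = -2*a^2 + a*(2*m - 8) + 12*m^2 + 34*m + 10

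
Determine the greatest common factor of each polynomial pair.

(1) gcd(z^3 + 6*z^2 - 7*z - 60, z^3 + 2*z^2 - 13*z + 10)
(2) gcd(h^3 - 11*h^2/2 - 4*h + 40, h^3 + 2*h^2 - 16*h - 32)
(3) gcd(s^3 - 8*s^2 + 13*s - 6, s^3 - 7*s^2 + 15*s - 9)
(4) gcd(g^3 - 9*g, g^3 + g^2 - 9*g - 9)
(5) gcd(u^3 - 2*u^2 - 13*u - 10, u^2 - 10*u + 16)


(1) = gcd((z - 3)*(z + 4)*(z + 5), (z - 2)*(z - 1)*(z + 5)) = z + 5
(2) = gcd((h - 4)^2*(h + 5/2), (h - 4)*(h + 2)*(h + 4)) = h - 4
(3) = s - 1
(4) = gcd(g*(g - 3)*(g + 3), (g - 3)*(g + 1)*(g + 3)) = g^2 - 9
(5) = gcd((u - 5)*(u + 1)*(u + 2), (u - 8)*(u - 2)) = 1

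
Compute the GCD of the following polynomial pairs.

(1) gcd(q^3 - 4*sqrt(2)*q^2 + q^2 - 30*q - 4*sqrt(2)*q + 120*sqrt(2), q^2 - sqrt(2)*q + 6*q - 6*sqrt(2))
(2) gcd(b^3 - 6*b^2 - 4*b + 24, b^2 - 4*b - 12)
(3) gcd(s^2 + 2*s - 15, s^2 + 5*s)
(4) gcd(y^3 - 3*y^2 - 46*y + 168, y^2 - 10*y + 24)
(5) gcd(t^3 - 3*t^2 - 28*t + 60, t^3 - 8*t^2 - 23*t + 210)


(1) = gcd((q - 5)*(q + 6)*(q - 4*sqrt(2)), (q + 6)*(q - sqrt(2))) = q + 6
(2) = gcd((b - 6)*(b - 2)*(b + 2), (b - 6)*(b + 2)) = b^2 - 4*b - 12
(3) = gcd((s - 3)*(s + 5), s*(s + 5)) = s + 5
(4) = gcd((y - 6)*(y - 4)*(y + 7), (y - 6)*(y - 4)) = y^2 - 10*y + 24
(5) = gcd((t - 6)*(t - 2)*(t + 5), (t - 7)*(t - 6)*(t + 5)) = t^2 - t - 30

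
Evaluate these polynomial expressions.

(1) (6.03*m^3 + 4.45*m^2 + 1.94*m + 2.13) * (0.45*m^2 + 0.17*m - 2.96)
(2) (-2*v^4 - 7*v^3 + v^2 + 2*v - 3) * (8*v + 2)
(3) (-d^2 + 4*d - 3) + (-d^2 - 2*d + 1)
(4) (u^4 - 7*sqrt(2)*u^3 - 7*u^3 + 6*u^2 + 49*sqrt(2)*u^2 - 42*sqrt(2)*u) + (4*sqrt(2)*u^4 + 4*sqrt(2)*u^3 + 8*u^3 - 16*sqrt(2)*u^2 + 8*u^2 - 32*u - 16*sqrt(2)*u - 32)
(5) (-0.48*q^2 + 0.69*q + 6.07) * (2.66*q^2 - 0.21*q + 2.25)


(1) = 2.7135*m^5 + 3.0276*m^4 - 16.2193*m^3 - 11.8837*m^2 - 5.3803*m - 6.3048
(2) = -16*v^5 - 60*v^4 - 6*v^3 + 18*v^2 - 20*v - 6
(3) = -2*d^2 + 2*d - 2
(4) = u^4 + 4*sqrt(2)*u^4 - 3*sqrt(2)*u^3 + u^3 + 14*u^2 + 33*sqrt(2)*u^2 - 58*sqrt(2)*u - 32*u - 32
(5) = -1.2768*q^4 + 1.9362*q^3 + 14.9213*q^2 + 0.2778*q + 13.6575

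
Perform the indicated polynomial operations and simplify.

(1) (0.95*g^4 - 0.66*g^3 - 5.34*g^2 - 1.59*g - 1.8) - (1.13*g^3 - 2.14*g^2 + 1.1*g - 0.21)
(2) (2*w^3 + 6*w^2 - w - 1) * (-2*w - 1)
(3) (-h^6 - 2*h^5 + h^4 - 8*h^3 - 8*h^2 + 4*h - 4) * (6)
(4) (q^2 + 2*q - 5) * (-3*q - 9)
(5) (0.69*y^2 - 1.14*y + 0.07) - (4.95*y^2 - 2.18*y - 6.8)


(1) = 0.95*g^4 - 1.79*g^3 - 3.2*g^2 - 2.69*g - 1.59
(2) = -4*w^4 - 14*w^3 - 4*w^2 + 3*w + 1
(3) = -6*h^6 - 12*h^5 + 6*h^4 - 48*h^3 - 48*h^2 + 24*h - 24
(4) = -3*q^3 - 15*q^2 - 3*q + 45
(5) = -4.26*y^2 + 1.04*y + 6.87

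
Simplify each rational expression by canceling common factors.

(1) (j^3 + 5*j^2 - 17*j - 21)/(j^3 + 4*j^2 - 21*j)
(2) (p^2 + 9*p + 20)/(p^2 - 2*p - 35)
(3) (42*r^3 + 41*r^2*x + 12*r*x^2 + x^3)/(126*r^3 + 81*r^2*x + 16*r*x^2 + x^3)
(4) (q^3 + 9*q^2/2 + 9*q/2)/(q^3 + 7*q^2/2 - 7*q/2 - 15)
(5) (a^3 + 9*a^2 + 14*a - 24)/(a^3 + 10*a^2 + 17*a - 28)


(1) = (j + 1)/j
(2) = (p + 4)/(p - 7)
(3) = (2*r + x)/(6*r + x)
(4) = (2*q^2 + 3*q)/(2*q^2 + q - 10)
(5) = (a + 6)/(a + 7)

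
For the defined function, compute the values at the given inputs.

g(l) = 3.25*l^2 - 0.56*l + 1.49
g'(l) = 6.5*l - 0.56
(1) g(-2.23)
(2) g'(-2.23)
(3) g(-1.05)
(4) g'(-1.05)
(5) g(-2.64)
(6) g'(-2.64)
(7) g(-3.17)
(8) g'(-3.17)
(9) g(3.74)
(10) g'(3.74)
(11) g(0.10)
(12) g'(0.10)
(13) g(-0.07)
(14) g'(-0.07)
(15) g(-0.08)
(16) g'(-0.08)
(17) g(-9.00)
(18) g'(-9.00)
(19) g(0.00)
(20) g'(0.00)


(1) = 18.90
(2) = -15.05
(3) = 5.66
(4) = -7.38
(5) = 25.62
(6) = -17.72
(7) = 35.92
(8) = -21.16
(9) = 44.86
(10) = 23.75
(11) = 1.47
(12) = 0.09
(13) = 1.55
(14) = -1.02
(15) = 1.56
(16) = -1.08
(17) = 269.78
(18) = -59.06
(19) = 1.49
(20) = -0.56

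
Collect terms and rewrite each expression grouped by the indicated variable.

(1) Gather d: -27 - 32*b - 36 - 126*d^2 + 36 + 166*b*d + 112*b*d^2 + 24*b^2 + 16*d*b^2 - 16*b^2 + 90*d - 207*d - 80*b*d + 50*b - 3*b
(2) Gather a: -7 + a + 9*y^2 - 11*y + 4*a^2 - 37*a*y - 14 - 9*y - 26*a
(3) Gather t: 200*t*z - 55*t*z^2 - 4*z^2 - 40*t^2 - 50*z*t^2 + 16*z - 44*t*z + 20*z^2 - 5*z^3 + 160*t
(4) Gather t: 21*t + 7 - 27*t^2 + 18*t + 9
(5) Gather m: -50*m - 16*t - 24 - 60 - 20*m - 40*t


(1) = 8*b^2 + 15*b + d^2*(112*b - 126) + d*(16*b^2 + 86*b - 117) - 27
(2) = 4*a^2 + a*(-37*y - 25) + 9*y^2 - 20*y - 21
(3) = t^2*(-50*z - 40) + t*(-55*z^2 + 156*z + 160) - 5*z^3 + 16*z^2 + 16*z
(4) = -27*t^2 + 39*t + 16
(5) = -70*m - 56*t - 84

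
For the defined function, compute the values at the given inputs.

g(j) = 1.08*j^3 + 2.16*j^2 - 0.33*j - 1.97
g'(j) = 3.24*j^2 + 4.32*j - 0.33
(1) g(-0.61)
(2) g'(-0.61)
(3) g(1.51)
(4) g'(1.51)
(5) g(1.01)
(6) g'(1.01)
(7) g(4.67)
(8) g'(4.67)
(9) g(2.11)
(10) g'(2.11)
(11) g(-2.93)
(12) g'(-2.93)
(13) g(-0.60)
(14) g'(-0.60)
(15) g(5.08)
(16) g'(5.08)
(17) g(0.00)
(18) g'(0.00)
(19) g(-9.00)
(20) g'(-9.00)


(1) = -1.21
(2) = -1.76
(3) = 6.18
(4) = 13.58
(5) = 1.01
(6) = 7.34
(7) = 153.59
(8) = 90.51
(9) = 17.10
(10) = 23.21
(11) = -9.63
(12) = 14.83
(13) = -1.23
(14) = -1.76
(15) = 193.68
(16) = 105.23
(17) = -1.97
(18) = -0.33
(19) = -611.36
(20) = 223.23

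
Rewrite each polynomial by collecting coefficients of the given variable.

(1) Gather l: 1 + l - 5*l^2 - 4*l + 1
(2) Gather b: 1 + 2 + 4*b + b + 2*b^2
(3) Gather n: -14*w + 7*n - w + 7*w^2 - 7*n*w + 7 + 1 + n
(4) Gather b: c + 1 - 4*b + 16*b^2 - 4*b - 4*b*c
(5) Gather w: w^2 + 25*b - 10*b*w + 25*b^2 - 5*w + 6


(1) = -5*l^2 - 3*l + 2
(2) = 2*b^2 + 5*b + 3
(3) = n*(8 - 7*w) + 7*w^2 - 15*w + 8
(4) = 16*b^2 + b*(-4*c - 8) + c + 1
(5) = 25*b^2 + 25*b + w^2 + w*(-10*b - 5) + 6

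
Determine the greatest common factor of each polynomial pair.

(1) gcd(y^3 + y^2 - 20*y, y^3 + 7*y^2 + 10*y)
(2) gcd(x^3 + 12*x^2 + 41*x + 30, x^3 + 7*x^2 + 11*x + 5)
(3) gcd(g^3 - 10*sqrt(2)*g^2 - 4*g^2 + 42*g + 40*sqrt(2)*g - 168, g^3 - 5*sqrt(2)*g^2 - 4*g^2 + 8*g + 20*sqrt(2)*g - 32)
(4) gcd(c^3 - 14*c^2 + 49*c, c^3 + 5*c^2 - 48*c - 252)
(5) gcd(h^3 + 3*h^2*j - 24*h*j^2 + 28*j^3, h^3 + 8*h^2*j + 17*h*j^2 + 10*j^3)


(1) = y^2 + 5*y
(2) = gcd((x + 1)*(x + 5)*(x + 6), (x + 1)^2*(x + 5)) = x^2 + 6*x + 5
(3) = gcd((g - 4)*(g - 7*sqrt(2))*(g - 3*sqrt(2)), (g - 4)*(g - 4*sqrt(2))*(g - sqrt(2))) = g - 4
(4) = gcd(c*(c - 7)^2, (c - 7)*(c + 6)^2) = c - 7
(5) = gcd((h - 2*j)^2*(h + 7*j), (h + j)*(h + 2*j)*(h + 5*j)) = 1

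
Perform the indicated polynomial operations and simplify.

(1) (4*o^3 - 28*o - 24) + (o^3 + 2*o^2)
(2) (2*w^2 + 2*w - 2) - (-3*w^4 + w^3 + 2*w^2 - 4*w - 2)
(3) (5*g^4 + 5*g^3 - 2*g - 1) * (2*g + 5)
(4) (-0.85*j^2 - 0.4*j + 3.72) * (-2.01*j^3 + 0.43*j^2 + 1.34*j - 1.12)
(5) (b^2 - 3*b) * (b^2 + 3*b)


(1) = 5*o^3 + 2*o^2 - 28*o - 24
(2) = 3*w^4 - w^3 + 6*w
(3) = 10*g^5 + 35*g^4 + 25*g^3 - 4*g^2 - 12*g - 5
(4) = 1.7085*j^5 + 0.4385*j^4 - 8.7882*j^3 + 2.0156*j^2 + 5.4328*j - 4.1664
(5) = b^4 - 9*b^2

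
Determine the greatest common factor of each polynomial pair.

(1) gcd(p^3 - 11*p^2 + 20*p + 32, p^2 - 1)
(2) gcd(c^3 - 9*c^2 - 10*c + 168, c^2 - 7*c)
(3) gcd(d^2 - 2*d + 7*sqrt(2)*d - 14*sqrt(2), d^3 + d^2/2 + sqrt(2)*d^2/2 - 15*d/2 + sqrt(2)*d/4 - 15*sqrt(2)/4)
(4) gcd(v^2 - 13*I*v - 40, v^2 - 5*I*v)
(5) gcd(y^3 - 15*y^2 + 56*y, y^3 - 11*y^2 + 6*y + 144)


(1) = gcd((p - 8)*(p - 4)*(p + 1), (p - 1)*(p + 1)) = p + 1
(2) = c - 7
(3) = gcd((d - 2)*(d + 7*sqrt(2)), (d - 5/2)*(d + 3)*(d + sqrt(2)/2)) = 1
(4) = v - 5*I
(5) = y - 8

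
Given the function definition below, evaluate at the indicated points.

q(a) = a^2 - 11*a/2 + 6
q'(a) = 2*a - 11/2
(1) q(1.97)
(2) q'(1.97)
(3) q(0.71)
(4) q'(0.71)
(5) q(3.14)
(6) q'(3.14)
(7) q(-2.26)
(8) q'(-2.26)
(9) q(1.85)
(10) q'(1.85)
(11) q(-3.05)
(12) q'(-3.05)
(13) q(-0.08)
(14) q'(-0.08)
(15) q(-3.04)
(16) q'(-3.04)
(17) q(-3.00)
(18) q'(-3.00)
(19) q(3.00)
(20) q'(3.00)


(1) = -0.95
(2) = -1.56
(3) = 2.60
(4) = -4.08
(5) = -1.41
(6) = 0.78
(7) = 23.54
(8) = -10.02
(9) = -0.75
(10) = -1.80
(11) = 32.08
(12) = -11.60
(13) = 6.45
(14) = -5.66
(15) = 31.96
(16) = -11.58
(17) = 31.50
(18) = -11.50
(19) = -1.50
(20) = 0.50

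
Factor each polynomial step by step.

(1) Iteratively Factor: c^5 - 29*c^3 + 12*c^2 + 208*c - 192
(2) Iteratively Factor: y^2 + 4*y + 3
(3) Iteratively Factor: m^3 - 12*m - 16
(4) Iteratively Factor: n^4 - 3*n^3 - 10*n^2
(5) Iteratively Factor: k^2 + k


(1) = (c - 3)*(c^4 + 3*c^3 - 20*c^2 - 48*c + 64) = (c - 3)*(c - 1)*(c^3 + 4*c^2 - 16*c - 64) = (c - 4)*(c - 3)*(c - 1)*(c^2 + 8*c + 16) = (c - 4)*(c - 3)*(c - 1)*(c + 4)*(c + 4)
(2) = (y + 3)*(y + 1)
(3) = (m - 4)*(m^2 + 4*m + 4) = (m - 4)*(m + 2)*(m + 2)
(4) = (n + 2)*(n^3 - 5*n^2) = (n - 5)*(n + 2)*(n^2) = n*(n - 5)*(n + 2)*(n)
(5) = (k)*(k + 1)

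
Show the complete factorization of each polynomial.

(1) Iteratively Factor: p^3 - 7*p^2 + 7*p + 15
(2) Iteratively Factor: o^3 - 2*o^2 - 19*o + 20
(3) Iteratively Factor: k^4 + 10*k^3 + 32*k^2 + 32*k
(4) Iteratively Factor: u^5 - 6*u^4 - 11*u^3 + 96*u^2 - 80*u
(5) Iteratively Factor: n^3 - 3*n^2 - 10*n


(1) = (p - 3)*(p^2 - 4*p - 5) = (p - 3)*(p + 1)*(p - 5)
(2) = (o - 1)*(o^2 - o - 20) = (o - 1)*(o + 4)*(o - 5)
(3) = (k + 4)*(k^3 + 6*k^2 + 8*k) = (k + 4)^2*(k^2 + 2*k) = k*(k + 4)^2*(k + 2)
(4) = (u - 5)*(u^4 - u^3 - 16*u^2 + 16*u) = (u - 5)*(u - 1)*(u^3 - 16*u) = (u - 5)*(u - 4)*(u - 1)*(u^2 + 4*u) = u*(u - 5)*(u - 4)*(u - 1)*(u + 4)
(5) = (n - 5)*(n^2 + 2*n) = n*(n - 5)*(n + 2)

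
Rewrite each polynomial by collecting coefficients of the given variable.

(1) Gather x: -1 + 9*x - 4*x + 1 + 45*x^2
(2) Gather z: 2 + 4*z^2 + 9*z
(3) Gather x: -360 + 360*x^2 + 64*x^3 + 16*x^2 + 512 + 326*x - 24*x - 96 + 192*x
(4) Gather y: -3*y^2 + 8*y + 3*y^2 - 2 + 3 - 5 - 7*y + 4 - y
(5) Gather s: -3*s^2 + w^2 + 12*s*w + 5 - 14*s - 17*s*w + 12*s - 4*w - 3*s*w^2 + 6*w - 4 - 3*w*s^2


(1) = 45*x^2 + 5*x
(2) = 4*z^2 + 9*z + 2
(3) = 64*x^3 + 376*x^2 + 494*x + 56
(4) = 0
(5) = s^2*(-3*w - 3) + s*(-3*w^2 - 5*w - 2) + w^2 + 2*w + 1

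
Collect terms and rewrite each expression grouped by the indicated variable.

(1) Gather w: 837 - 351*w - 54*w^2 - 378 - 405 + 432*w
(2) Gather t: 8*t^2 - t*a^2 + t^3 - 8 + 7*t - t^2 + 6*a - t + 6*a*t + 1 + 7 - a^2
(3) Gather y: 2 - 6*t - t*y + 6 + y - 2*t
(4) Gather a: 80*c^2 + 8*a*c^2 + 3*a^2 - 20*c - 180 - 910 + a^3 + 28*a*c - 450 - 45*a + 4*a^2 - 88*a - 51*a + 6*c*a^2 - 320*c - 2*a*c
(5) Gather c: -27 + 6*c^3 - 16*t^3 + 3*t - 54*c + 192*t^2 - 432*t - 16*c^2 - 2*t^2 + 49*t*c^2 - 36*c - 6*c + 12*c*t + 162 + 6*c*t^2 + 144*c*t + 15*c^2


(1) = -54*w^2 + 81*w + 54
(2) = -a^2 + 6*a + t^3 + 7*t^2 + t*(-a^2 + 6*a + 6)
(3) = -8*t + y*(1 - t) + 8
(4) = a^3 + a^2*(6*c + 7) + a*(8*c^2 + 26*c - 184) + 80*c^2 - 340*c - 1540
(5) = 6*c^3 + c^2*(49*t - 1) + c*(6*t^2 + 156*t - 96) - 16*t^3 + 190*t^2 - 429*t + 135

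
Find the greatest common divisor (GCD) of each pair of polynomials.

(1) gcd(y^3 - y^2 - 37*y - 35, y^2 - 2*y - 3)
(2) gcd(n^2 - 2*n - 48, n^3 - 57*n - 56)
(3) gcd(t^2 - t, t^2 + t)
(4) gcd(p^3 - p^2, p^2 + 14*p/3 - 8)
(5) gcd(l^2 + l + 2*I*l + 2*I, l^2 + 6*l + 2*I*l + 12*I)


(1) = y + 1
(2) = n - 8
(3) = gcd(t*(t - 1), t*(t + 1)) = t
(4) = 1
(5) = gcd((l + 1)*(l + 2*I), (l + 6)*(l + 2*I)) = l + 2*I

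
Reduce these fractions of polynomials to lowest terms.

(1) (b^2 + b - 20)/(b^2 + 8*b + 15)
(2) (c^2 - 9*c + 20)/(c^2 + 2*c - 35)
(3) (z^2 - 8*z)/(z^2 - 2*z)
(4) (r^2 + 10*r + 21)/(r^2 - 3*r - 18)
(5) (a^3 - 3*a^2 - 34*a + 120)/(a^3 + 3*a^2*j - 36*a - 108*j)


(1) = (b - 4)/(b + 3)
(2) = (c - 4)/(c + 7)
(3) = (z - 8)/(z - 2)
(4) = (r + 7)/(r - 6)
(5) = (a^2 - 9*a + 20)/(a^2 + 3*a*j - 6*a - 18*j)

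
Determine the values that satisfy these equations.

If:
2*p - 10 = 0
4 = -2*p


Then:
No Solution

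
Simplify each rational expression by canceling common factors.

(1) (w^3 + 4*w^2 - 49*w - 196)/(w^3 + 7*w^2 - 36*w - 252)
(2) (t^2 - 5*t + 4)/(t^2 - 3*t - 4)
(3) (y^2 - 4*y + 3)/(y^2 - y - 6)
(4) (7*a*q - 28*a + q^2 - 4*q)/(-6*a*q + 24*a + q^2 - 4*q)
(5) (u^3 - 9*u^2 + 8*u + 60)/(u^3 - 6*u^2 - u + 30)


(1) = (w^2 - 3*w - 28)/(w^2 - 36)
(2) = (t - 1)/(t + 1)
(3) = (y - 1)/(y + 2)
(4) = (7*a + q)/(-6*a + q)
(5) = (u - 6)/(u - 3)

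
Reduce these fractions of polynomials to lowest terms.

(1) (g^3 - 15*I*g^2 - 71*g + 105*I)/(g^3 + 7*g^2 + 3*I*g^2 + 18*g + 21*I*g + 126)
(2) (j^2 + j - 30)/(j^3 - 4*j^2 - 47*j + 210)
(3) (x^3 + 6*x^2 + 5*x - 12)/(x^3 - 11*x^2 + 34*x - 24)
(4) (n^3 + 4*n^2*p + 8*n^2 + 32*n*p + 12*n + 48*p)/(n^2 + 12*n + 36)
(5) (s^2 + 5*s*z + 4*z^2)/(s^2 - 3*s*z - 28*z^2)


(1) = (g^2 - 12*I*g - 35)/(g^2 + g*(7 + 6*I) + 42*I)
(2) = (j + 6)/(j^2 + j - 42)
(3) = (x^2 + 7*x + 12)/(x^2 - 10*x + 24)
(4) = (n^2 + 4*n*p + 2*n + 8*p)/(n + 6)
(5) = (-s - z)/(-s + 7*z)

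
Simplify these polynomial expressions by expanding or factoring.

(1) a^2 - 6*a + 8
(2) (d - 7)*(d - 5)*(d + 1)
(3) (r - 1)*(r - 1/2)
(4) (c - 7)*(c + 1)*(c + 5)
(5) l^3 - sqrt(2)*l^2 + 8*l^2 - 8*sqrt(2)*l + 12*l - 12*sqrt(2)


(1) = (a - 4)*(a - 2)
(2) = d^3 - 11*d^2 + 23*d + 35
(3) = r^2 - 3*r/2 + 1/2
(4) = c^3 - c^2 - 37*c - 35
(5) = (l + 2)*(l + 6)*(l - sqrt(2))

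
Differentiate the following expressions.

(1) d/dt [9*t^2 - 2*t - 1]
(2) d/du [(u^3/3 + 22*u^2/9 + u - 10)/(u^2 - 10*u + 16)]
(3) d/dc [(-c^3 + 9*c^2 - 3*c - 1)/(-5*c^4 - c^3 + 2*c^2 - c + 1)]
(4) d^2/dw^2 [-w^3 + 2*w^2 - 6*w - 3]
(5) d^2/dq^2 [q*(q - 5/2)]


(1) = 18*t - 2
(2) = (3*u^4 - 60*u^3 - 85*u^2 + 884*u - 756)/(9*(u^4 - 20*u^3 + 132*u^2 - 320*u + 256))
(3) = (-5*c^6 + 90*c^5 - 38*c^4 - 24*c^3 - 9*c^2 + 22*c - 4)/(25*c^8 + 10*c^7 - 19*c^6 + 6*c^5 - 4*c^4 - 6*c^3 + 5*c^2 - 2*c + 1)
(4) = 4 - 6*w
(5) = 2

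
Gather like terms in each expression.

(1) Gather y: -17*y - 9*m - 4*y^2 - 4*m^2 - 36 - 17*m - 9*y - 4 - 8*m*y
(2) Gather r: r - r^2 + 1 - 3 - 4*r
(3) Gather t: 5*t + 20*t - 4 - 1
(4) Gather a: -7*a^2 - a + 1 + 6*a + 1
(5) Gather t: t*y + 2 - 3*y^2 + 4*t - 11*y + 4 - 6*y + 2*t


(1) = -4*m^2 - 26*m - 4*y^2 + y*(-8*m - 26) - 40
(2) = -r^2 - 3*r - 2
(3) = 25*t - 5
(4) = -7*a^2 + 5*a + 2
(5) = t*(y + 6) - 3*y^2 - 17*y + 6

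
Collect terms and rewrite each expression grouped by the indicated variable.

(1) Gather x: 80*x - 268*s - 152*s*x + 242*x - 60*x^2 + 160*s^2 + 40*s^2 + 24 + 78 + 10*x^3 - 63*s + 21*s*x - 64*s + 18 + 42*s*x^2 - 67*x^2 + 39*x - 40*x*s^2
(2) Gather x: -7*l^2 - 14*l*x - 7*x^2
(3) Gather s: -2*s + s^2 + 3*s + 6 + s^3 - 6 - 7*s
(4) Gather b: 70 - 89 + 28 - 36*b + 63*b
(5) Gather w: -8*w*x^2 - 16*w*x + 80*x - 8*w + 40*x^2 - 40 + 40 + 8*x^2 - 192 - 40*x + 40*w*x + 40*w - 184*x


(1) = 200*s^2 - 395*s + 10*x^3 + x^2*(42*s - 127) + x*(-40*s^2 - 131*s + 361) + 120
(2) = -7*l^2 - 14*l*x - 7*x^2
(3) = s^3 + s^2 - 6*s
(4) = 27*b + 9
(5) = w*(-8*x^2 + 24*x + 32) + 48*x^2 - 144*x - 192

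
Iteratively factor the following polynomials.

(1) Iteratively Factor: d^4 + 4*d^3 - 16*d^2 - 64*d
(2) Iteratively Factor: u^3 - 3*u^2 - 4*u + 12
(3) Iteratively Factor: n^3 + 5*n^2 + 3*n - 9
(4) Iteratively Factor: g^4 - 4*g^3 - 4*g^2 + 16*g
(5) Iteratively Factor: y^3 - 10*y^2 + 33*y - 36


(1) = (d + 4)*(d^3 - 16*d) = (d - 4)*(d + 4)*(d^2 + 4*d) = d*(d - 4)*(d + 4)*(d + 4)
(2) = (u - 3)*(u^2 - 4) = (u - 3)*(u + 2)*(u - 2)
(3) = (n + 3)*(n^2 + 2*n - 3) = (n - 1)*(n + 3)*(n + 3)
(4) = (g - 4)*(g^3 - 4*g) = g*(g - 4)*(g^2 - 4) = g*(g - 4)*(g + 2)*(g - 2)
(5) = (y - 3)*(y^2 - 7*y + 12) = (y - 3)^2*(y - 4)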